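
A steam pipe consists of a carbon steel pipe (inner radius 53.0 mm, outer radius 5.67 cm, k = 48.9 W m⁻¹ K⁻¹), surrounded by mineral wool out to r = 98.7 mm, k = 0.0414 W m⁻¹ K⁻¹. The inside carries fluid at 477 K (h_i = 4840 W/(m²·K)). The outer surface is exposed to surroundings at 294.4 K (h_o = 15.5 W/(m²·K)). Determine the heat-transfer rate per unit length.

Series thermal resistances, inner to outer:
  R'_conv,in = 1/(2πr h) = 1/(2π·0.0530·4840) = 6.204×10^-4 m·K/W
  R'_carbon steel = ln(0.0567/0.0530)/(2πk) = 0.06748/(2π·48.9) = 2.196×10^-4 m·K/W
  R'_mineral wool = ln(0.0987/0.0567)/(2πk) = 0.5543/(2π·0.0414) = 2.131 m·K/W
  R'_conv,out = 1/(2πr h) = 1/(2π·0.0987·15.5) = 0.1040 m·K/W
ΣR = 6.204×10^-4 + 2.196×10^-4 + 2.131 + 0.1040 = 2.236 m·K/W
Q' = ΔT/ΣR = (477 K − 294.4 K)/2.236 = 81.7 W/m

Q' = 81.7 W/m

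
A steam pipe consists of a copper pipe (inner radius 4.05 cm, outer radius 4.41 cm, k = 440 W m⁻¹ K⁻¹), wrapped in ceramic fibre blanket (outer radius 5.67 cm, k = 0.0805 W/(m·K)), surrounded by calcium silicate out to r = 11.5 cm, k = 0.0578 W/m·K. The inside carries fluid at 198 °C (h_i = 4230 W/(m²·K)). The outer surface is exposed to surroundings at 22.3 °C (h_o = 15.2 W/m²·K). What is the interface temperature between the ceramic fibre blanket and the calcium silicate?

T = 164 °C

Resistance network (inner→outer):
  R'_conv,in = 1/(2πr h) = 1/(2π·0.0405·4230) = 9.290×10^-4 m·K/W
  R'_copper = ln(0.0441/0.0405)/(2πk) = 0.08516/(2π·440) = 3.080×10^-5 m·K/W
  R'_ceramic fibre blanket = ln(0.0567/0.0441)/(2πk) = 0.2513/(2π·0.0805) = 0.4969 m·K/W
  R'_calcium silicate = ln(0.115/0.0567)/(2πk) = 0.7072/(2π·0.0578) = 1.947 m·K/W
  R'_conv,out = 1/(2πr h) = 1/(2π·0.115·15.2) = 0.09105 m·K/W
ΣR = 9.290×10^-4 + 3.080×10^-5 + 0.4969 + 1.947 + 0.09105 = 2.536 m·K/W
Q' = ΔT/ΣR = (198 °C − 22.3 °C)/2.536 = 69.28 W/m
From the inner boundary to the ceramic fibre blanket/calcium silicate interface, ΣR_partial = 0.4979 m·K/W.
T_interface = T_in − Q'·ΣR_partial = 198 °C − (69.28)(0.4979) = 164 °C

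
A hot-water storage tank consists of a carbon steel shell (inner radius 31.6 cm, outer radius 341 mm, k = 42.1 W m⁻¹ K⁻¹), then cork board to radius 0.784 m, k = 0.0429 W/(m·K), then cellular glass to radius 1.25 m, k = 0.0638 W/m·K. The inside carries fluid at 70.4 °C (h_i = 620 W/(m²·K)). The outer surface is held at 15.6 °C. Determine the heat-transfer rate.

Resistance network (inner→outer):
  R_conv,in = 1/(4πr²h) = 1/(4π·0.316²·620) = 0.001285 K/W
  R_carbon steel = (1/0.316 − 1/0.341)/(4πk) = 0.2320/(4π·42.1) = 4.385×10^-4 K/W
  R_cork board = (1/0.341 − 1/0.784)/(4πk) = 1.657/(4π·0.0429) = 3.074 K/W
  R_cellular glass = (1/0.784 − 1/1.25)/(4πk) = 0.4755/(4π·0.0638) = 0.5931 K/W
ΣR = 0.001285 + 4.385×10^-4 + 3.074 + 0.5931 = 3.669 K/W
Q = ΔT/ΣR = (70.4 °C − 15.6 °C)/3.669 = 14.9 W

Q = 14.9 W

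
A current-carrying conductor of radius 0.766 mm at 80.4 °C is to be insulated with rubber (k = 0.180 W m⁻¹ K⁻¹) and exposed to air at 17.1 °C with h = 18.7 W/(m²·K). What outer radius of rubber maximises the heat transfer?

r_cr = 0.963 cm

For a cylinder, r_cr = k_ins/h = 0.180/18.7 = 0.00963 m = 0.963 cm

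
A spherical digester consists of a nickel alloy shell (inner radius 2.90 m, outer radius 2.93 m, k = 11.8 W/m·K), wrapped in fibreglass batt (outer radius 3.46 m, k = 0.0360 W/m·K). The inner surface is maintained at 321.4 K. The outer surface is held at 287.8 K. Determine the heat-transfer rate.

Q = 291 W

Series thermal resistances, inner to outer:
  R_nickel alloy = (1/2.90 − 1/2.93)/(4πk) = 0.003531/(4π·11.8) = 2.381×10^-5 K/W
  R_fibreglass batt = (1/2.93 − 1/3.46)/(4πk) = 0.05228/(4π·0.0360) = 0.1156 K/W
ΣR = 2.381×10^-5 + 0.1156 = 0.1156 K/W
Q = ΔT/ΣR = (321.4 K − 287.8 K)/0.1156 = 291 W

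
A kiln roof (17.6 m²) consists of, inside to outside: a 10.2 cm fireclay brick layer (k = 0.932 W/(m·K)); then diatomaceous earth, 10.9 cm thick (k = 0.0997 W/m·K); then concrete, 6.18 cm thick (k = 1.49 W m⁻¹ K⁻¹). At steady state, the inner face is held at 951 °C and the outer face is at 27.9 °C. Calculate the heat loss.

Series thermal resistances, inner to outer:
  R_fireclay brick = L/(kA) = 0.102/(0.932·17.6) = 0.006218 K/W
  R_diatomaceous earth = L/(kA) = 0.109/(0.0997·17.6) = 0.06212 K/W
  R_concrete = L/(kA) = 0.0618/(1.49·17.6) = 0.002357 K/W
ΣR = 0.006218 + 0.06212 + 0.002357 = 0.07070 K/W
Q = ΔT/ΣR = (951 °C − 27.9 °C)/0.07070 = 13100 W

Q = 13.1 kW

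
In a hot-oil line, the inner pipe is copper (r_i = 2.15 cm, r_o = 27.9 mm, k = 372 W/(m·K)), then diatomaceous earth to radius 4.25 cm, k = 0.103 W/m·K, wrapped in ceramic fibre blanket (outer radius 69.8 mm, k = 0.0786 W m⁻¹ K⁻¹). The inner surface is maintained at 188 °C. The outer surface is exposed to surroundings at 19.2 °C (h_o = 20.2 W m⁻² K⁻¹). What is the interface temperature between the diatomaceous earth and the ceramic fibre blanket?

Treat each layer as a resistance in series:
  R'_copper = ln(0.0279/0.0215)/(2πk) = 0.2606/(2π·372) = 1.115×10^-4 m·K/W
  R'_diatomaceous earth = ln(0.0425/0.0279)/(2πk) = 0.4209/(2π·0.103) = 0.6503 m·K/W
  R'_ceramic fibre blanket = ln(0.0698/0.0425)/(2πk) = 0.4961/(2π·0.0786) = 1.005 m·K/W
  R'_conv,out = 1/(2πr h) = 1/(2π·0.0698·20.2) = 0.1129 m·K/W
ΣR = 1.115×10^-4 + 0.6503 + 1.005 + 0.1129 = 1.768 m·K/W
Q' = ΔT/ΣR = (188 °C − 19.2 °C)/1.768 = 95.48 W/m
From the inner boundary to the diatomaceous earth/ceramic fibre blanket interface, ΣR_partial = 0.6504 m·K/W.
T_interface = T_in − Q'·ΣR_partial = 188 °C − (95.48)(0.6504) = 126 °C

T = 126 °C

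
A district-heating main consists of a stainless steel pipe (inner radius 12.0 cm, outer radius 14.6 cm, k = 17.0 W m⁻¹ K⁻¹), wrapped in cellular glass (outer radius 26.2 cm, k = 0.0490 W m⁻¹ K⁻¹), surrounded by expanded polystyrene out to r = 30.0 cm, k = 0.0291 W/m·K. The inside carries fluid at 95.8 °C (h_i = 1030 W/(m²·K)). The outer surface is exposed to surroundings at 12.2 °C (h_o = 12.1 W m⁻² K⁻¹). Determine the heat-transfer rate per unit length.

Q' = 31.1 W/m

Resistance network (inner→outer):
  R'_conv,in = 1/(2πr h) = 1/(2π·0.120·1030) = 0.001288 m·K/W
  R'_stainless steel = ln(0.146/0.120)/(2πk) = 0.1961/(2π·17.0) = 0.001836 m·K/W
  R'_cellular glass = ln(0.262/0.146)/(2πk) = 0.5847/(2π·0.0490) = 1.899 m·K/W
  R'_expanded polystyrene = ln(0.300/0.262)/(2πk) = 0.1354/(2π·0.0291) = 0.7407 m·K/W
  R'_conv,out = 1/(2πr h) = 1/(2π·0.300·12.1) = 0.04384 m·K/W
ΣR = 0.001288 + 0.001836 + 1.899 + 0.7407 + 0.04384 = 2.687 m·K/W
Q' = ΔT/ΣR = (95.8 °C − 12.2 °C)/2.687 = 31.1 W/m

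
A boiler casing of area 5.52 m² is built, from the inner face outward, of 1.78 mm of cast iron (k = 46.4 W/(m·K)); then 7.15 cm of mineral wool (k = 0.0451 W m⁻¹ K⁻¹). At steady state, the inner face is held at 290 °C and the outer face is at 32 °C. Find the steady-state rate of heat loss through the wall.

Q = 898 W

Resistance network (inner→outer):
  R_cast iron = L/(kA) = 0.00178/(46.4·5.52) = 6.950×10^-6 K/W
  R_mineral wool = L/(kA) = 0.0715/(0.0451·5.52) = 0.2872 K/W
ΣR = 6.950×10^-6 + 0.2872 = 0.2872 K/W
Q = ΔT/ΣR = (290 °C − 32 °C)/0.2872 = 898 W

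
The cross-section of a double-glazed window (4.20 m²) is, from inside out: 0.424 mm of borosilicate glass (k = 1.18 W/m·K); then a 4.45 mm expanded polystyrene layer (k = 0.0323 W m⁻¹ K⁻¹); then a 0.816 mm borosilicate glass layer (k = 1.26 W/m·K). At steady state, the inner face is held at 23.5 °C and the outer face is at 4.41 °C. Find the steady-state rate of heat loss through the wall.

Series thermal resistances, inner to outer:
  R_borosilicate glass = L/(kA) = 4.24×10^-4/(1.18·4.20) = 8.555×10^-5 K/W
  R_expanded polystyrene = L/(kA) = 0.00445/(0.0323·4.20) = 0.03280 K/W
  R_borosilicate glass = L/(kA) = 8.16×10^-4/(1.26·4.20) = 1.542×10^-4 K/W
ΣR = 8.555×10^-5 + 0.03280 + 1.542×10^-4 = 0.03304 K/W
Q = ΔT/ΣR = (23.5 °C − 4.41 °C)/0.03304 = 578 W

Q = 578 W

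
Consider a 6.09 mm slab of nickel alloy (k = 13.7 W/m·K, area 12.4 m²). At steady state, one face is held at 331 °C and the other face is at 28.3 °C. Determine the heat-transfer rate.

Q = 8440 kW

Q = kA·ΔT/L = 13.7 × 12.4 × |331 °C − 28.3 °C| / 0.00609 = 8.44×10^6 W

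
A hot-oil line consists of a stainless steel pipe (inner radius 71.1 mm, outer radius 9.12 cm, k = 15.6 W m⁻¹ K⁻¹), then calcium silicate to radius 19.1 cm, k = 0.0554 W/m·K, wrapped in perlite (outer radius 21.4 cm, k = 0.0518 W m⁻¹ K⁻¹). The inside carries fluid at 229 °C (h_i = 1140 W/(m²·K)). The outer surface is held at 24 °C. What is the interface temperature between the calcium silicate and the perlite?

T = 52.9 °C

Resistance network (inner→outer):
  R'_conv,in = 1/(2πr h) = 1/(2π·0.0711·1140) = 0.001964 m·K/W
  R'_stainless steel = ln(0.0912/0.0711)/(2πk) = 0.2490/(2π·15.6) = 0.002540 m·K/W
  R'_calcium silicate = ln(0.191/0.0912)/(2πk) = 0.7392/(2π·0.0554) = 2.124 m·K/W
  R'_perlite = ln(0.214/0.191)/(2πk) = 0.1137/(2π·0.0518) = 0.3493 m·K/W
ΣR = 0.001964 + 0.002540 + 2.124 + 0.3493 = 2.478 m·K/W
Q' = ΔT/ΣR = (229 °C − 24 °C)/2.478 = 82.73 W/m
From the inner boundary to the calcium silicate/perlite interface, ΣR_partial = 2.129 m·K/W.
T_interface = T_in − Q'·ΣR_partial = 229 °C − (82.73)(2.129) = 52.9 °C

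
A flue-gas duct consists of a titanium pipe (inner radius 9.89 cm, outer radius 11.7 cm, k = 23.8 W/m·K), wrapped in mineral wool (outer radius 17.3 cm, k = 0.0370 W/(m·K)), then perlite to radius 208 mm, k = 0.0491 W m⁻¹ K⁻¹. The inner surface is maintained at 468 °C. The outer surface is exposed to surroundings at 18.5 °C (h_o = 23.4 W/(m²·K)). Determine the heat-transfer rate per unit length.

Q' = 194 W/m

Series thermal resistances, inner to outer:
  R'_titanium = ln(0.117/0.0989)/(2πk) = 0.1681/(2π·23.8) = 0.001124 m·K/W
  R'_mineral wool = ln(0.173/0.117)/(2πk) = 0.3911/(2π·0.0370) = 1.682 m·K/W
  R'_perlite = ln(0.208/0.173)/(2πk) = 0.1842/(2π·0.0491) = 0.5972 m·K/W
  R'_conv,out = 1/(2πr h) = 1/(2π·0.208·23.4) = 0.03270 m·K/W
ΣR = 0.001124 + 1.682 + 0.5972 + 0.03270 = 2.313 m·K/W
Q' = ΔT/ΣR = (468 °C − 18.5 °C)/2.313 = 194 W/m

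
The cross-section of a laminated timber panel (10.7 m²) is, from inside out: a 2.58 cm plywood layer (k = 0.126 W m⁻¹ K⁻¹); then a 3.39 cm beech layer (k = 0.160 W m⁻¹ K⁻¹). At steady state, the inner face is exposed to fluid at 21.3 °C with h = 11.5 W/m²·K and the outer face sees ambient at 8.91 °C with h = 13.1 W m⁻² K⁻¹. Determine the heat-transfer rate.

Q = 229 W

Resistance network (inner→outer):
  R_conv,in = 1/(hA) = 1/(11.5·10.7) = 0.008127 K/W
  R_plywood = L/(kA) = 0.0258/(0.126·10.7) = 0.01914 K/W
  R_beech = L/(kA) = 0.0339/(0.160·10.7) = 0.01980 K/W
  R_conv,out = 1/(hA) = 1/(13.1·10.7) = 0.007134 K/W
ΣR = 0.008127 + 0.01914 + 0.01980 + 0.007134 = 0.05420 K/W
Q = ΔT/ΣR = (21.3 °C − 8.91 °C)/0.05420 = 229 W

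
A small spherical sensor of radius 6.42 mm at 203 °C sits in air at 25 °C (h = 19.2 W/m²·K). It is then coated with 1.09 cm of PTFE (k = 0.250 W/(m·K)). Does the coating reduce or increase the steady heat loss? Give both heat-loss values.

Critical radius for a sphere: r_cr = 2k/h = 0.0260 m = 2.60 cm.
Outer radius after coating: r₂ = 0.00642 + 0.0109 = 0.01732 m.
Since r₁ < r_cr and r₂ ≤ r_cr, the coating moves toward the maximum at r_cr — heat loss rises.
Bare: R = 1/(4πr₁²h) = 100.6 K/W; Q = 178/100.6 = 1.77 W.
Coated: R = R_cond + R_conv = 45.02 K/W; Q = 178/45.02 = 3.95 W.

increases: 1.77 → 3.95 W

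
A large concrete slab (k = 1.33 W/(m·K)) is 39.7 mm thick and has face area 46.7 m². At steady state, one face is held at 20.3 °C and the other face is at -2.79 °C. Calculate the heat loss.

Q = 36.1 kW

Q = kA·ΔT/L = 1.33 × 46.7 × |20.3 °C − -2.79 °C| / 0.0397 = 36100 W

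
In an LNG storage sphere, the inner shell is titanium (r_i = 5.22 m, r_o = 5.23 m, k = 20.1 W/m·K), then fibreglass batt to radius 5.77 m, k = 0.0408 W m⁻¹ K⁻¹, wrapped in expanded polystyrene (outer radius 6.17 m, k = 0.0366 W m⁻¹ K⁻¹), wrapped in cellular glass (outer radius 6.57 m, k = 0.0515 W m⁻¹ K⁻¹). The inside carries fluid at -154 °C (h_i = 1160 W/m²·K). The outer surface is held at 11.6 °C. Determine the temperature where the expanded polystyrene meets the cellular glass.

T = -22.3 °C

Treat each layer as a resistance in series:
  R_conv,in = 1/(4πr²h) = 1/(4π·5.22²·1160) = 2.518×10^-6 K/W
  R_titanium = (1/5.22 − 1/5.23)/(4πk) = 3.663×10^-4/(4π·20.1) = 1.450×10^-6 K/W
  R_fibreglass batt = (1/5.23 − 1/5.77)/(4πk) = 0.01789/(4π·0.0408) = 0.03490 K/W
  R_expanded polystyrene = (1/5.77 − 1/6.17)/(4πk) = 0.01124/(4π·0.0366) = 0.02443 K/W
  R_cellular glass = (1/6.17 − 1/6.57)/(4πk) = 0.009868/(4π·0.0515) = 0.01525 K/W
ΣR = 2.518×10^-6 + 1.450×10^-6 + 0.03490 + 0.02443 + 0.01525 = 0.07458 K/W
Q = ΔT/ΣR = (-154 °C − 11.6 °C)/0.07458 = -2220 W
From the inner boundary to the expanded polystyrene/cellular glass interface, ΣR_partial = 0.05933 K/W.
T_interface = T_in − Q·ΣR_partial = -154 °C − (-2220)(0.05933) = -22.3 °C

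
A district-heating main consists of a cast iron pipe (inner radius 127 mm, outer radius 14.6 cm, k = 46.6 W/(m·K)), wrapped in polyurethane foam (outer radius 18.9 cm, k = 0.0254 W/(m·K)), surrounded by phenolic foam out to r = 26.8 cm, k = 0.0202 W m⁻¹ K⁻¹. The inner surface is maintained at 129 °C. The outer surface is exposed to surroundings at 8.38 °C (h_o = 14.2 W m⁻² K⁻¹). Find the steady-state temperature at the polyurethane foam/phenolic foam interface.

T = 84.8 °C

Series thermal resistances, inner to outer:
  R'_cast iron = ln(0.146/0.127)/(2πk) = 0.1394/(2π·46.6) = 4.762×10^-4 m·K/W
  R'_polyurethane foam = ln(0.189/0.146)/(2πk) = 0.2581/(2π·0.0254) = 1.617 m·K/W
  R'_phenolic foam = ln(0.268/0.189)/(2πk) = 0.3492/(2π·0.0202) = 2.752 m·K/W
  R'_conv,out = 1/(2πr h) = 1/(2π·0.268·14.2) = 0.04182 m·K/W
ΣR = 4.762×10^-4 + 1.617 + 2.752 + 0.04182 = 4.411 m·K/W
Q' = ΔT/ΣR = (129 °C − 8.38 °C)/4.411 = 27.35 W/m
From the inner boundary to the polyurethane foam/phenolic foam interface, ΣR_partial = 1.617 m·K/W.
T_interface = T_in − Q'·ΣR_partial = 129 °C − (27.35)(1.617) = 84.8 °C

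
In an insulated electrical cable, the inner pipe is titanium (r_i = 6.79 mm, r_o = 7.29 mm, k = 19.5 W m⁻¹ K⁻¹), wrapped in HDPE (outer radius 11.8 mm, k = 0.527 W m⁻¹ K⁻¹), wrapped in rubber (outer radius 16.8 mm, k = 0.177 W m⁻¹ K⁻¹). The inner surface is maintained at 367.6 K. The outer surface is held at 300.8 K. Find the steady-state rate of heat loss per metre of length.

Q' = 144 W/m

Treat each layer as a resistance in series:
  R'_titanium = ln(0.00729/0.00679)/(2πk) = 0.07105/(2π·19.5) = 5.799×10^-4 m·K/W
  R'_HDPE = ln(0.0118/0.00729)/(2πk) = 0.4816/(2π·0.527) = 0.1454 m·K/W
  R'_rubber = ln(0.0168/0.0118)/(2πk) = 0.3533/(2π·0.177) = 0.3177 m·K/W
ΣR = 5.799×10^-4 + 0.1454 + 0.3177 = 0.4637 m·K/W
Q' = ΔT/ΣR = (367.6 K − 300.8 K)/0.4637 = 144 W/m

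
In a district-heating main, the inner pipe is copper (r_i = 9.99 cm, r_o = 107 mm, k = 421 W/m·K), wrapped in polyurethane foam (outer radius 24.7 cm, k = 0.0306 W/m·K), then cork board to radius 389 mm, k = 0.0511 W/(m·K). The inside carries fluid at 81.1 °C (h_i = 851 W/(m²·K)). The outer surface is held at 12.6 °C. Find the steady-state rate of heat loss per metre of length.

Resistance network (inner→outer):
  R'_conv,in = 1/(2πr h) = 1/(2π·0.0999·851) = 0.001872 m·K/W
  R'_copper = ln(0.107/0.0999)/(2πk) = 0.06866/(2π·421) = 2.596×10^-5 m·K/W
  R'_polyurethane foam = ln(0.247/0.107)/(2πk) = 0.8366/(2π·0.0306) = 4.351 m·K/W
  R'_cork board = ln(0.389/0.247)/(2πk) = 0.4542/(2π·0.0511) = 1.415 m·K/W
ΣR = 0.001872 + 2.596×10^-5 + 4.351 + 1.415 = 5.768 m·K/W
Q' = ΔT/ΣR = (81.1 °C − 12.6 °C)/5.768 = 11.9 W/m

Q' = 11.9 W/m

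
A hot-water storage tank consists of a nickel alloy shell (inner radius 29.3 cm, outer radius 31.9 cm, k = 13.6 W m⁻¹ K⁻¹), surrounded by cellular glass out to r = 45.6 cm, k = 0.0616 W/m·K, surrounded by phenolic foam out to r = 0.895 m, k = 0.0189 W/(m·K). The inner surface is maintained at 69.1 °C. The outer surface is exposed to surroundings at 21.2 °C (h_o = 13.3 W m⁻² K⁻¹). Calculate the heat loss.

Series thermal resistances, inner to outer:
  R_nickel alloy = (1/0.293 − 1/0.319)/(4πk) = 0.2782/(4π·13.6) = 0.001628 K/W
  R_cellular glass = (1/0.319 − 1/0.456)/(4πk) = 0.9418/(4π·0.0616) = 1.217 K/W
  R_phenolic foam = (1/0.456 − 1/0.895)/(4πk) = 1.076/(4π·0.0189) = 4.529 K/W
  R_conv,out = 1/(4πr²h) = 1/(4π·0.895²·13.3) = 0.007470 K/W
ΣR = 0.001628 + 1.217 + 4.529 + 0.007470 = 5.755 K/W
Q = ΔT/ΣR = (69.1 °C − 21.2 °C)/5.755 = 8.32 W

Q = 8.32 W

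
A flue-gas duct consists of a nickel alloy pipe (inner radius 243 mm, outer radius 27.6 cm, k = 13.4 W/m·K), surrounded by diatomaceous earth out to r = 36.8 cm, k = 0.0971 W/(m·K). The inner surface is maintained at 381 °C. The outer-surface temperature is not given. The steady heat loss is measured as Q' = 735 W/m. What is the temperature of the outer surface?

Series resistances:
  R'_nickel alloy = ln(0.276/0.243)/(2πk) = 0.1273/(2π·13.4) = 0.001512 m·K/W
  R'_diatomaceous earth = ln(0.368/0.276)/(2πk) = 0.2877/(2π·0.0971) = 0.4715 m·K/W
ΣR = 0.4730 m·K/W
ΔT = Q'·ΣR = 735 × 0.4730 = 347.7 K
Heat flows outward, so T_out = T_in − ΔT = 381 − 347.7 = 33.3 °C

T_out = 33.3 °C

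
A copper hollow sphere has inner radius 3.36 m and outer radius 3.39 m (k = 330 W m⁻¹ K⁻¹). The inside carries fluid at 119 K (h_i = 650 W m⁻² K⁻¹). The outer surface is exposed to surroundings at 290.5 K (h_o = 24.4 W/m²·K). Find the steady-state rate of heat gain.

Series thermal resistances, inner to outer:
  R_conv,in = 1/(4πr²h) = 1/(4π·3.36²·650) = 1.084×10^-5 K/W
  R_copper = (1/3.36 − 1/3.39)/(4πk) = 0.002634/(4π·330) = 6.351×10^-7 K/W
  R_conv,out = 1/(4πr²h) = 1/(4π·3.39²·24.4) = 2.838×10^-4 K/W
ΣR = 1.084×10^-5 + 6.351×10^-7 + 2.838×10^-4 = 2.953×10^-4 K/W
Q = ΔT/ΣR = (119 K − 290.5 K)/2.953×10^-4 = -5.81×10^5 W
(Negative Q ⇒ heat flows inward; heat gain = 5.81×10^5 W.)

Q = 581 kW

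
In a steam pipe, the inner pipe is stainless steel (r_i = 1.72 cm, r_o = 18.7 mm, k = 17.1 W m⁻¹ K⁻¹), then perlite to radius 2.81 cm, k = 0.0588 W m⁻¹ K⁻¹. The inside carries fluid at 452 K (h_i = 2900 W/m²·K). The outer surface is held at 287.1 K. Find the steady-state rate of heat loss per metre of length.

Q' = 149 W/m

Series thermal resistances, inner to outer:
  R'_conv,in = 1/(2πr h) = 1/(2π·0.0172·2900) = 0.003191 m·K/W
  R'_stainless steel = ln(0.0187/0.0172)/(2πk) = 0.08361/(2π·17.1) = 7.782×10^-4 m·K/W
  R'_perlite = ln(0.0281/0.0187)/(2πk) = 0.4072/(2π·0.0588) = 1.102 m·K/W
ΣR = 0.003191 + 7.782×10^-4 + 1.102 = 1.106 m·K/W
Q' = ΔT/ΣR = (452 K − 287.1 K)/1.106 = 149 W/m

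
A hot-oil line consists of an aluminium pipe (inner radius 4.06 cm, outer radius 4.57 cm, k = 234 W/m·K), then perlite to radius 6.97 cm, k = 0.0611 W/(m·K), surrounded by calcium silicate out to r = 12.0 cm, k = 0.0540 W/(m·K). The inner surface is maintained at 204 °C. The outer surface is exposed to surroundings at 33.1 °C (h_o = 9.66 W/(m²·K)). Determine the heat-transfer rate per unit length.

Q' = 60.2 W/m

Treat each layer as a resistance in series:
  R'_aluminium = ln(0.0457/0.0406)/(2πk) = 0.1183/(2π·234) = 8.048×10^-5 m·K/W
  R'_perlite = ln(0.0697/0.0457)/(2πk) = 0.4221/(2π·0.0611) = 1.100 m·K/W
  R'_calcium silicate = ln(0.120/0.0697)/(2πk) = 0.5433/(2π·0.0540) = 1.601 m·K/W
  R'_conv,out = 1/(2πr h) = 1/(2π·0.120·9.66) = 0.1373 m·K/W
ΣR = 8.048×10^-5 + 1.100 + 1.601 + 0.1373 = 2.838 m·K/W
Q' = ΔT/ΣR = (204 °C − 33.1 °C)/2.838 = 60.2 W/m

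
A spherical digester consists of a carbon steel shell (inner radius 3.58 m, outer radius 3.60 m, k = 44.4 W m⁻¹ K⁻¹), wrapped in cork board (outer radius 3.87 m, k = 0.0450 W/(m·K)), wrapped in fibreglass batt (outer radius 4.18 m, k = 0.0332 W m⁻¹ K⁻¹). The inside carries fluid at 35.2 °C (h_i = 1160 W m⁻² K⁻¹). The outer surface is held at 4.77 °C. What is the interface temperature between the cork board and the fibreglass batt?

Treat each layer as a resistance in series:
  R_conv,in = 1/(4πr²h) = 1/(4π·3.58²·1160) = 5.353×10^-6 K/W
  R_carbon steel = (1/3.58 − 1/3.60)/(4πk) = 0.001552/(4π·44.4) = 2.781×10^-6 K/W
  R_cork board = (1/3.60 − 1/3.87)/(4πk) = 0.01938/(4π·0.0450) = 0.03427 K/W
  R_fibreglass batt = (1/3.87 − 1/4.18)/(4πk) = 0.01916/(4π·0.0332) = 0.04593 K/W
ΣR = 5.353×10^-6 + 2.781×10^-6 + 0.03427 + 0.04593 = 0.08021 K/W
Q = ΔT/ΣR = (35.2 °C − 4.77 °C)/0.08021 = 379.4 W
From the inner boundary to the cork board/fibreglass batt interface, ΣR_partial = 0.03428 K/W.
T_interface = T_in − Q·ΣR_partial = 35.2 °C − (379.4)(0.03428) = 22.2 °C

T = 22.2 °C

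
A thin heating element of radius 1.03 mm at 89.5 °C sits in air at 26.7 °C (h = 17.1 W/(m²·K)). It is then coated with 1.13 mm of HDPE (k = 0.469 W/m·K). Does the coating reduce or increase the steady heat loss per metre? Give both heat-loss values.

increases: 6.95 → 13.8 W/m

Critical radius for a cylinder: r_cr = k/h = 0.0274 m = 2.74 cm.
Outer radius after coating: r₂ = 0.00103 + 0.00113 = 0.00216 m.
Since r₁ < r_cr and r₂ ≤ r_cr, the coating moves toward the maximum at r_cr — heat loss rises.
Bare: R = 1/(2πr₁h) = 9.036 m·K/W; Q = 62.8/9.036 = 6.95 W/m.
Coated: R = R_cond + R_conv = 4.560 m·K/W; Q = 62.8/4.560 = 13.8 W/m.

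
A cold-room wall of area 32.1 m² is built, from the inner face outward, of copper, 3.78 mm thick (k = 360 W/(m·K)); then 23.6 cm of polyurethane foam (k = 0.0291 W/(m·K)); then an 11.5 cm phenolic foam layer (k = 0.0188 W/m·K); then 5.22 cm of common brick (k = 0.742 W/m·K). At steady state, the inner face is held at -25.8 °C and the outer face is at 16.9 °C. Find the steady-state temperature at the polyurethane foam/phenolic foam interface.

Series thermal resistances, inner to outer:
  R_copper = L/(kA) = 0.00378/(360·32.1) = 3.271×10^-7 K/W
  R_polyurethane foam = L/(kA) = 0.236/(0.0291·32.1) = 0.2526 K/W
  R_phenolic foam = L/(kA) = 0.115/(0.0188·32.1) = 0.1906 K/W
  R_common brick = L/(kA) = 0.0522/(0.742·32.1) = 0.002192 K/W
ΣR = 3.271×10^-7 + 0.2526 + 0.1906 + 0.002192 = 0.4454 K/W
Q = ΔT/ΣR = (-25.8 °C − 16.9 °C)/0.4454 = -95.87 W
From the inner boundary to the polyurethane foam/phenolic foam interface, ΣR_partial = 0.2526 K/W.
T_interface = T_in − Q·ΣR_partial = -25.8 °C − (-95.87)(0.2526) = -1.58 °C

T = -1.58 °C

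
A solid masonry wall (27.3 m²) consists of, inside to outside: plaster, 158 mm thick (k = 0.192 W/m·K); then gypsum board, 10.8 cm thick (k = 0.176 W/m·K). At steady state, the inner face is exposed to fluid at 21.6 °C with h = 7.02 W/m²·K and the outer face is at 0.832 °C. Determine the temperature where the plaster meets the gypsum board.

T = 8.90 °C

Treat each layer as a resistance in series:
  R_conv,in = 1/(hA) = 1/(7.02·27.3) = 0.005218 K/W
  R_plaster = L/(kA) = 0.158/(0.192·27.3) = 0.03014 K/W
  R_gypsum board = L/(kA) = 0.108/(0.176·27.3) = 0.02248 K/W
ΣR = 0.005218 + 0.03014 + 0.02248 = 0.05784 K/W
Q = ΔT/ΣR = (21.6 °C − 0.832 °C)/0.05784 = 359.1 W
From the inner boundary to the plaster/gypsum board interface, ΣR_partial = 0.03536 K/W.
T_interface = T_in − Q·ΣR_partial = 21.6 °C − (359.1)(0.03536) = 8.90 °C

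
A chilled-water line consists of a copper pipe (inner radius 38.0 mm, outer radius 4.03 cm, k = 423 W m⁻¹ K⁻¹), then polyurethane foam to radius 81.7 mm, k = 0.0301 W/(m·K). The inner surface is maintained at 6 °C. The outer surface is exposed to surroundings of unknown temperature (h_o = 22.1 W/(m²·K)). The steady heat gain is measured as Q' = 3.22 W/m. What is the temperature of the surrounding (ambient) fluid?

Sum the resistances:
  R'_copper = ln(0.0403/0.0380)/(2πk) = 0.05877/(2π·423) = 2.211×10^-5 m·K/W
  R'_polyurethane foam = ln(0.0817/0.0403)/(2πk) = 0.7067/(2π·0.0301) = 3.737 m·K/W
  R'_conv,out = 1/(2πr h) = 1/(2π·0.0817·22.1) = 0.08815 m·K/W
ΣR = 3.825 m·K/W
ΔT = Q'·ΣR = 3.22 × 3.825 = 12.32 K
Heat flows inward, so T_out = T_in + ΔT = 6 + 12.32 = 18.3 °C

T_out = 18.3 °C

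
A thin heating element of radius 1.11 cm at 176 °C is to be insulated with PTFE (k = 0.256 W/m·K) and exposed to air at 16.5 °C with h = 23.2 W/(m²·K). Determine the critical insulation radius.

r_cr = 1.10 cm

For a cylinder, r_cr = k_ins/h = 0.256/23.2 = 0.0110 m = 1.10 cm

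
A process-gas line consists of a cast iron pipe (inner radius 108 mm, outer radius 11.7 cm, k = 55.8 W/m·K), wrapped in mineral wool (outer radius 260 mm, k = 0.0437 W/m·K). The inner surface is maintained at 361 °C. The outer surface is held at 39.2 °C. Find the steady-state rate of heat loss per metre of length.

Resistance network (inner→outer):
  R'_cast iron = ln(0.117/0.108)/(2πk) = 0.08004/(2π·55.8) = 2.283×10^-4 m·K/W
  R'_mineral wool = ln(0.260/0.117)/(2πk) = 0.7985/(2π·0.0437) = 2.908 m·K/W
ΣR = 2.283×10^-4 + 2.908 = 2.908 m·K/W
Q' = ΔT/ΣR = (361 °C − 39.2 °C)/2.908 = 111 W/m

Q' = 111 W/m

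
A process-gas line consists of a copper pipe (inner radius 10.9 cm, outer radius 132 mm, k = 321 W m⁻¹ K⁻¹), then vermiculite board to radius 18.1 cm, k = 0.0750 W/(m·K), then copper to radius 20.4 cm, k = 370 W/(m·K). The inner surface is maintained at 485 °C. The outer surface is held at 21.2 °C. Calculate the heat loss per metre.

Q' = 692 W/m

Series thermal resistances, inner to outer:
  R'_copper = ln(0.132/0.109)/(2πk) = 0.1915/(2π·321) = 9.492×10^-5 m·K/W
  R'_vermiculite board = ln(0.181/0.132)/(2πk) = 0.3157/(2π·0.0750) = 0.6699 m·K/W
  R'_copper = ln(0.204/0.181)/(2πk) = 0.1196/(2π·370) = 5.146×10^-5 m·K/W
ΣR = 9.492×10^-5 + 0.6699 + 5.146×10^-5 = 0.6700 m·K/W
Q' = ΔT/ΣR = (485 °C − 21.2 °C)/0.6700 = 692 W/m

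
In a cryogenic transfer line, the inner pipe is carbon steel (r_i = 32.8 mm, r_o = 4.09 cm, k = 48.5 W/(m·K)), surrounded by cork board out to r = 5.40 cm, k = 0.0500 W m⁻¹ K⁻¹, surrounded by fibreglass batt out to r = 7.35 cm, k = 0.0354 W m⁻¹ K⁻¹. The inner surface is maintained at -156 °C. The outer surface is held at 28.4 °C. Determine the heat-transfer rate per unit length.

Series thermal resistances, inner to outer:
  R'_carbon steel = ln(0.0409/0.0328)/(2πk) = 0.2207/(2π·48.5) = 7.242×10^-4 m·K/W
  R'_cork board = ln(0.0540/0.0409)/(2πk) = 0.2779/(2π·0.0500) = 0.8844 m·K/W
  R'_fibreglass batt = ln(0.0735/0.0540)/(2πk) = 0.3083/(2π·0.0354) = 1.386 m·K/W
ΣR = 7.242×10^-4 + 0.8844 + 1.386 = 2.271 m·K/W
Q' = ΔT/ΣR = (-156 °C − 28.4 °C)/2.271 = -81.2 W/m
(Negative Q' ⇒ heat flows inward; heat gain = 81.2 W/m.)

Q' = 81.2 W/m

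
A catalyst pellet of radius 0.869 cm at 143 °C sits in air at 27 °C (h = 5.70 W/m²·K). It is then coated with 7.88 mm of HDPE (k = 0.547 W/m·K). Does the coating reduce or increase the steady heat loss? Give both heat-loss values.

increases: 0.627 → 1.97 W

Critical radius for a sphere: r_cr = 2k/h = 0.192 m = 19.2 cm.
Outer radius after coating: r₂ = 0.00869 + 0.00788 = 0.01657 m.
Since r₁ < r_cr and r₂ ≤ r_cr, the coating moves toward the maximum at r_cr — heat loss rises.
Bare: R = 1/(4πr₁²h) = 184.9 K/W; Q = 116/184.9 = 0.627 W.
Coated: R = R_cond + R_conv = 58.81 K/W; Q = 116/58.81 = 1.97 W.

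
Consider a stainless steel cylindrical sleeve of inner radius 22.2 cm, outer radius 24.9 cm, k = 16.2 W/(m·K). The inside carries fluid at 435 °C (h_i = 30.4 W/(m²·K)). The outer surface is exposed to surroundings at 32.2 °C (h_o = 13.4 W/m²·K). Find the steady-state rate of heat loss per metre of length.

Q' = 5.56 kW/m

Resistance network (inner→outer):
  R'_conv,in = 1/(2πr h) = 1/(2π·0.222·30.4) = 0.02358 m·K/W
  R'_stainless steel = ln(0.249/0.222)/(2πk) = 0.1148/(2π·16.2) = 0.001128 m·K/W
  R'_conv,out = 1/(2πr h) = 1/(2π·0.249·13.4) = 0.04770 m·K/W
ΣR = 0.02358 + 0.001128 + 0.04770 = 0.07241 m·K/W
Q' = ΔT/ΣR = (435 °C − 32.2 °C)/0.07241 = 5560 W/m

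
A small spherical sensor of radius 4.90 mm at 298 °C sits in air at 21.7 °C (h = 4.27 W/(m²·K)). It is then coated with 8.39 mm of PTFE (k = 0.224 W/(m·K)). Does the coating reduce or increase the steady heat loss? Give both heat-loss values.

increases: 0.356 → 1.83 W

Critical radius for a sphere: r_cr = 2k/h = 0.105 m = 10.5 cm.
Outer radius after coating: r₂ = 0.00490 + 0.00839 = 0.01329 m.
Since r₁ < r_cr and r₂ ≤ r_cr, the coating moves toward the maximum at r_cr — heat loss rises.
Bare: R = 1/(4πr₁²h) = 776.2 K/W; Q = 276.3/776.2 = 0.356 W.
Coated: R = R_cond + R_conv = 151.3 K/W; Q = 276.3/151.3 = 1.83 W.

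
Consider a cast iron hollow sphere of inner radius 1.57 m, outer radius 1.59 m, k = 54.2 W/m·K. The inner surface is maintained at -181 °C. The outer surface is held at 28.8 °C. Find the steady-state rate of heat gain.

Q = 17800 kW

Q = 4πk·ΔT/(1/r₁ − 1/r₂) = 4π × 54.2 × 209.8 / (1/1.57 − 1/1.59) = 1.78×10^7 W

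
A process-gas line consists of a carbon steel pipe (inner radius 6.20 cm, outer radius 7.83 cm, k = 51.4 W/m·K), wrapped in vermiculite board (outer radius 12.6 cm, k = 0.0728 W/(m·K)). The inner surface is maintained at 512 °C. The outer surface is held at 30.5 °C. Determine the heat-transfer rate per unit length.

Series thermal resistances, inner to outer:
  R'_carbon steel = ln(0.0783/0.0620)/(2πk) = 0.2334/(2π·51.4) = 7.227×10^-4 m·K/W
  R'_vermiculite board = ln(0.126/0.0783)/(2πk) = 0.4757/(2π·0.0728) = 1.040 m·K/W
ΣR = 7.227×10^-4 + 1.040 = 1.041 m·K/W
Q' = ΔT/ΣR = (512 °C − 30.5 °C)/1.041 = 463 W/m

Q' = 463 W/m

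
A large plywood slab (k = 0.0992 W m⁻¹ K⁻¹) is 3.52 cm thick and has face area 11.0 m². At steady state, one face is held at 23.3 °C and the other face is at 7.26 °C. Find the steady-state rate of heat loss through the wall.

Q = kA·ΔT/L = 0.0992 × 11.0 × |23.3 °C − 7.26 °C| / 0.0352 = 497 W

Q = 497 W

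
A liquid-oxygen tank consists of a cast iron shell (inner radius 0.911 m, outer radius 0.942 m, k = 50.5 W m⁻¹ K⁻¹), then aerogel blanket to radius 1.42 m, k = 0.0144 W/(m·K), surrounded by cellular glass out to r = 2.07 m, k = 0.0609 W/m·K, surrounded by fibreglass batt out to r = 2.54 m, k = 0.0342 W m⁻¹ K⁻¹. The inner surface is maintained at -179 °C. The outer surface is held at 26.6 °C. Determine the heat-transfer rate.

Q = 83.2 W

Resistance network (inner→outer):
  R_cast iron = (1/0.911 − 1/0.942)/(4πk) = 0.03612/(4π·50.5) = 5.692×10^-5 K/W
  R_aerogel blanket = (1/0.942 − 1/1.42)/(4πk) = 0.3573/(4π·0.0144) = 1.975 K/W
  R_cellular glass = (1/1.42 − 1/2.07)/(4πk) = 0.2211/(4π·0.0609) = 0.2890 K/W
  R_fibreglass batt = (1/2.07 − 1/2.54)/(4πk) = 0.08939/(4π·0.0342) = 0.2080 K/W
ΣR = 5.692×10^-5 + 1.975 + 0.2890 + 0.2080 = 2.472 K/W
Q = ΔT/ΣR = (-179 °C − 26.6 °C)/2.472 = -83.2 W
(Negative Q ⇒ heat flows inward; heat gain = 83.2 W.)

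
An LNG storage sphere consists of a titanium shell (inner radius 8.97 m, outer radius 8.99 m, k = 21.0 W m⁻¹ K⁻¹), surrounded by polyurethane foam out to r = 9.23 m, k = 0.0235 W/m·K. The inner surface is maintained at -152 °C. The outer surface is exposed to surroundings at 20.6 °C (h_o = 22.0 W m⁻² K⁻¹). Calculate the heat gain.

Treat each layer as a resistance in series:
  R_titanium = (1/8.97 − 1/8.99)/(4πk) = 2.480×10^-4/(4π·21.0) = 9.398×10^-7 K/W
  R_polyurethane foam = (1/8.99 − 1/9.23)/(4πk) = 0.002892/(4π·0.0235) = 0.009794 K/W
  R_conv,out = 1/(4πr²h) = 1/(4π·9.23²·22.0) = 4.246×10^-5 K/W
ΣR = 9.398×10^-7 + 0.009794 + 4.246×10^-5 = 0.009837 K/W
Q = ΔT/ΣR = (-152 °C − 20.6 °C)/0.009837 = -17500 W
(Negative Q ⇒ heat flows inward; heat gain = 17500 W.)

Q = 17.5 kW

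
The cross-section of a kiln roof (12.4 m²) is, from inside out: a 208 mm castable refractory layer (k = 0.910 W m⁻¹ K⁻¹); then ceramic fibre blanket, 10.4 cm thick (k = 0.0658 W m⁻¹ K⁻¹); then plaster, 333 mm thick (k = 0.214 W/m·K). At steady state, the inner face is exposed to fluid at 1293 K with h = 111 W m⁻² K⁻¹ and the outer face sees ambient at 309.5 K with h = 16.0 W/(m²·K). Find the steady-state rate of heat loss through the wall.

Q = 3550 W

Resistance network (inner→outer):
  R_conv,in = 1/(hA) = 1/(111·12.4) = 7.265×10^-4 K/W
  R_castable refractory = L/(kA) = 0.208/(0.910·12.4) = 0.01843 K/W
  R_ceramic fibre blanket = L/(kA) = 0.104/(0.0658·12.4) = 0.1275 K/W
  R_plaster = L/(kA) = 0.333/(0.214·12.4) = 0.1255 K/W
  R_conv,out = 1/(hA) = 1/(16.0·12.4) = 0.005040 K/W
ΣR = 7.265×10^-4 + 0.01843 + 0.1275 + 0.1255 + 0.005040 = 0.2772 K/W
Q = ΔT/ΣR = (1293 K − 309.5 K)/0.2772 = 3550 W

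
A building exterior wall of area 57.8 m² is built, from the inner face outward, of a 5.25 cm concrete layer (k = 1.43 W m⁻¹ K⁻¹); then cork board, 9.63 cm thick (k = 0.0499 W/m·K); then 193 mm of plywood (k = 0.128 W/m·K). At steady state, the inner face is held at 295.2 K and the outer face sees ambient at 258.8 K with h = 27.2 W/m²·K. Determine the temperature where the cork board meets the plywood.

Resistance network (inner→outer):
  R_concrete = L/(kA) = 0.0525/(1.43·57.8) = 6.352×10^-4 K/W
  R_cork board = L/(kA) = 0.0963/(0.0499·57.8) = 0.03339 K/W
  R_plywood = L/(kA) = 0.193/(0.128·57.8) = 0.02609 K/W
  R_conv,out = 1/(hA) = 1/(27.2·57.8) = 6.361×10^-4 K/W
ΣR = 6.352×10^-4 + 0.03339 + 0.02609 + 6.361×10^-4 = 0.06075 K/W
Q = ΔT/ΣR = (295.2 K − 258.8 K)/0.06075 = 599.2 W
From the inner boundary to the cork board/plywood interface, ΣR_partial = 0.03403 K/W.
T_interface = T_in − Q·ΣR_partial = 295.2 K − (599.2)(0.03403) = 274.81 K

T = 274.81 K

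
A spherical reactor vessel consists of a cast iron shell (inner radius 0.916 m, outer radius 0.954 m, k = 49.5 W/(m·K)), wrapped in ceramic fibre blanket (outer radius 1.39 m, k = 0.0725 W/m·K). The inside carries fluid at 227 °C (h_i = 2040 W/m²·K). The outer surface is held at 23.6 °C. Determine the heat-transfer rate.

Q = 563 W

Resistance network (inner→outer):
  R_conv,in = 1/(4πr²h) = 1/(4π·0.916²·2040) = 4.649×10^-5 K/W
  R_cast iron = (1/0.916 − 1/0.954)/(4πk) = 0.04349/(4π·49.5) = 6.991×10^-5 K/W
  R_ceramic fibre blanket = (1/0.954 − 1/1.39)/(4πk) = 0.3288/(4π·0.0725) = 0.3609 K/W
ΣR = 4.649×10^-5 + 6.991×10^-5 + 0.3609 = 0.3610 K/W
Q = ΔT/ΣR = (227 °C − 23.6 °C)/0.3610 = 563 W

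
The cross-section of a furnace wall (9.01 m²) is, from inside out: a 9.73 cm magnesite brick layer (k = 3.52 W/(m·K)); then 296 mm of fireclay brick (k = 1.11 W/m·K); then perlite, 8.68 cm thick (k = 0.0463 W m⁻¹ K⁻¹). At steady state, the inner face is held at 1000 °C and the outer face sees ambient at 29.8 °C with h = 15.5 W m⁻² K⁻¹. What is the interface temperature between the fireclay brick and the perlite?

Treat each layer as a resistance in series:
  R_magnesite brick = L/(kA) = 0.0973/(3.52·9.01) = 0.003068 K/W
  R_fireclay brick = L/(kA) = 0.296/(1.11·9.01) = 0.02960 K/W
  R_perlite = L/(kA) = 0.0868/(0.0463·9.01) = 0.2081 K/W
  R_conv,out = 1/(hA) = 1/(15.5·9.01) = 0.007161 K/W
ΣR = 0.003068 + 0.02960 + 0.2081 + 0.007161 = 0.2479 K/W
Q = ΔT/ΣR = (1000 °C − 29.8 °C)/0.2479 = 3914 W
From the inner boundary to the fireclay brick/perlite interface, ΣR_partial = 0.03267 K/W.
T_interface = T_in − Q·ΣR_partial = 1000 °C − (3914)(0.03267) = 872 °C

T = 872 °C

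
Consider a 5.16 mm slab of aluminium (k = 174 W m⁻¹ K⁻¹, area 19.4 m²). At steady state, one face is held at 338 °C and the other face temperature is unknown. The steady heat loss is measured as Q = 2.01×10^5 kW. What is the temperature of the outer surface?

Series resistances:
  R_aluminium = L/(kA) = 0.00516/(174·19.4) = 1.529×10^-6 K/W
ΣR = 1.529×10^-6 K/W
ΔT = Q·ΣR = 2.01×10^8 × 1.529×10^-6 = 307.3 K
Heat flows outward, so T_out = T_in − ΔT = 338 − 307.3 = 30.7 °C

T_out = 30.7 °C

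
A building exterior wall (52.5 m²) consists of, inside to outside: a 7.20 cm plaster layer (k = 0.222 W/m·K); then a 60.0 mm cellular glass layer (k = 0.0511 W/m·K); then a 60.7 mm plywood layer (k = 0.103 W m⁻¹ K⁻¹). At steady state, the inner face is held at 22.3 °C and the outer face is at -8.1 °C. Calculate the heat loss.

Series thermal resistances, inner to outer:
  R_plaster = L/(kA) = 0.0720/(0.222·52.5) = 0.006178 K/W
  R_cellular glass = L/(kA) = 0.0600/(0.0511·52.5) = 0.02237 K/W
  R_plywood = L/(kA) = 0.0607/(0.103·52.5) = 0.01123 K/W
ΣR = 0.006178 + 0.02237 + 0.01123 = 0.03978 K/W
Q = ΔT/ΣR = (22.3 °C − -8.1 °C)/0.03978 = 764 W

Q = 764 W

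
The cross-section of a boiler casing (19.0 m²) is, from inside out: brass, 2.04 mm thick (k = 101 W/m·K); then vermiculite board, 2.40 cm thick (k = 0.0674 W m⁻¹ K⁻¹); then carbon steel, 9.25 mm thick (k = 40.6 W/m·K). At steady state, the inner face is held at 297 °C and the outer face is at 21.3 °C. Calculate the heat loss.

Q = 14.7 kW

Resistance network (inner→outer):
  R_brass = L/(kA) = 0.00204/(101·19.0) = 1.063×10^-6 K/W
  R_vermiculite board = L/(kA) = 0.0240/(0.0674·19.0) = 0.01874 K/W
  R_carbon steel = L/(kA) = 0.00925/(40.6·19.0) = 1.199×10^-5 K/W
ΣR = 1.063×10^-6 + 0.01874 + 1.199×10^-5 = 0.01875 K/W
Q = ΔT/ΣR = (297 °C − 21.3 °C)/0.01875 = 14700 W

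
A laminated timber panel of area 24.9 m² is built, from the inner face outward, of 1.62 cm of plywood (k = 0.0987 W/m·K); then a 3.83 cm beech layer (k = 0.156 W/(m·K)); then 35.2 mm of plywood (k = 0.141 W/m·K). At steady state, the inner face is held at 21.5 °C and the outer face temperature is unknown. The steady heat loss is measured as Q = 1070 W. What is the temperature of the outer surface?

Sum the resistances:
  R_plywood = L/(kA) = 0.0162/(0.0987·24.9) = 0.006592 K/W
  R_beech = L/(kA) = 0.0383/(0.156·24.9) = 0.009860 K/W
  R_plywood = L/(kA) = 0.0352/(0.141·24.9) = 0.01003 K/W
ΣR = 0.02648 K/W
ΔT = Q·ΣR = 1070 × 0.02648 = 28.33 K
Heat flows outward, so T_out = T_in − ΔT = 21.5 − 28.33 = -6.83 °C

T_out = -6.83 °C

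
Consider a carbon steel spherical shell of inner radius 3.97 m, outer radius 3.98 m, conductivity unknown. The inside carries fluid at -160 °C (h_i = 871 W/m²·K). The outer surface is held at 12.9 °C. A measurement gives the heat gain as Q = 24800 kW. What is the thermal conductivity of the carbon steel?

ΣR = ΔT/Q = |-160 − 12.9|/2.48×10^7 = 6.972×10^-6 K/W
Known resistances:
  R_conv,in = 1/(4πr²h) = 1/(4π·3.97²·871) = 5.797×10^-6 K/W
R_carbon steel = ΣR − ΣR_known = 6.972×10^-6 − 5.797×10^-6 = 1.175×10^-6 K/W
(1/r₁−1/r₂)/(4πk) = 1.175×10^-6 ⇒ k = 6.329×10^-4/(4π·1.175×10^-6) = 42.9 W/m·K

k = 42.9 W/m·K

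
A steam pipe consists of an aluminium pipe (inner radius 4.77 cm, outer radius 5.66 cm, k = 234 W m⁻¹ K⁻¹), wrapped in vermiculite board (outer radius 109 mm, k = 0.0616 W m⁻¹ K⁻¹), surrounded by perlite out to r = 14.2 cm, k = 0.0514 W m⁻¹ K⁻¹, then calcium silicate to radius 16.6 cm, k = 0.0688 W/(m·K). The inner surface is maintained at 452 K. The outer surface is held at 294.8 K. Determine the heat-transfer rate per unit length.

Q' = 54.7 W/m

Treat each layer as a resistance in series:
  R'_aluminium = ln(0.0566/0.0477)/(2πk) = 0.1711/(2π·234) = 1.164×10^-4 m·K/W
  R'_vermiculite board = ln(0.109/0.0566)/(2πk) = 0.6553/(2π·0.0616) = 1.693 m·K/W
  R'_perlite = ln(0.142/0.109)/(2πk) = 0.2645/(2π·0.0514) = 0.8189 m·K/W
  R'_calcium silicate = ln(0.166/0.142)/(2πk) = 0.1562/(2π·0.0688) = 0.3612 m·K/W
ΣR = 1.164×10^-4 + 1.693 + 0.8189 + 0.3612 = 2.873 m·K/W
Q' = ΔT/ΣR = (452 K − 294.8 K)/2.873 = 54.7 W/m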